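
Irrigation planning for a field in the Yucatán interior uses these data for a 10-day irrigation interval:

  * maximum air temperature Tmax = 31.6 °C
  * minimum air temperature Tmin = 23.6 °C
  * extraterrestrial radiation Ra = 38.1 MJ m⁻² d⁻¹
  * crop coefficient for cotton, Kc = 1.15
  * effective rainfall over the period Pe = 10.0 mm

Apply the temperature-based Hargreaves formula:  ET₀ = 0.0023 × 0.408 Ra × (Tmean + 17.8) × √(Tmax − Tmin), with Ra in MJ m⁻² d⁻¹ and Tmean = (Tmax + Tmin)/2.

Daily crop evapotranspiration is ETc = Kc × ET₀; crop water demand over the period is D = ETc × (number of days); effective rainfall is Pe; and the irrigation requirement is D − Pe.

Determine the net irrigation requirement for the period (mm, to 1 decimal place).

Tmean = (31.6 + 23.6)/2 = 27.60 °C
0.408 Ra = 0.408 × 38.1 = 15.5448 mm/d equivalent
ET₀ = 0.0023 × 15.5448 × (27.60 + 17.8) × √8.0 = 0.0023 × 15.5448 × 45.40 × 2.8284 = 4.5910 mm/d
ETc = Kc × ET₀ = 1.15 × 4.5910 = 5.2797 mm/d
Crop demand D = ETc × 10 d = 5.2797 × 10 = 52.797 mm
D − Pe = 52.797 − 10.0 = 42.797 mm

42.8 mm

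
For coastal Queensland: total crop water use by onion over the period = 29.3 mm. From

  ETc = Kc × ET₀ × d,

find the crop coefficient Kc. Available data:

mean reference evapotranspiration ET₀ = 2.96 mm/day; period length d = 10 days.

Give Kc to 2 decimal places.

0.99

ETc = Kc × ET₀ × d  ⇒  Kc = ETc / (ET₀ × d)
Kc = 29.3 / (2.96 × 10) = 29.3 / 29.60 = 0.9899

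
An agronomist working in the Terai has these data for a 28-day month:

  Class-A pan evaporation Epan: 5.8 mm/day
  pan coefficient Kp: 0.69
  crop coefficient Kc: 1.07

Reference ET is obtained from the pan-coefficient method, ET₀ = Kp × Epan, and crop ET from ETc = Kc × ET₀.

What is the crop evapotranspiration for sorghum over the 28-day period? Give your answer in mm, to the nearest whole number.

120 mm

ET₀ = 0.69 × 5.8 = 4.0020 mm/d
ETc = Kc × ET₀ = 1.07 × 4.0020 = 4.2821 mm/d
Over 28 days: 4.2821 × 28 = 119.899 mm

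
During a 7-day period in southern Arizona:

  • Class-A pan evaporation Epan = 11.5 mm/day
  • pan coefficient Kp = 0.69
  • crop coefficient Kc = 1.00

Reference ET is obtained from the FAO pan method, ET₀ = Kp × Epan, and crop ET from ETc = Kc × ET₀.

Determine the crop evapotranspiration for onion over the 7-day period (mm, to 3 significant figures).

55.5 mm

ET₀ = 0.69 × 11.5 = 7.9350 mm/d
ETc = Kc × ET₀ = 1.00 × 7.9350 = 7.9350 mm/d
Over 7 days: 7.9350 × 7 = 55.545 mm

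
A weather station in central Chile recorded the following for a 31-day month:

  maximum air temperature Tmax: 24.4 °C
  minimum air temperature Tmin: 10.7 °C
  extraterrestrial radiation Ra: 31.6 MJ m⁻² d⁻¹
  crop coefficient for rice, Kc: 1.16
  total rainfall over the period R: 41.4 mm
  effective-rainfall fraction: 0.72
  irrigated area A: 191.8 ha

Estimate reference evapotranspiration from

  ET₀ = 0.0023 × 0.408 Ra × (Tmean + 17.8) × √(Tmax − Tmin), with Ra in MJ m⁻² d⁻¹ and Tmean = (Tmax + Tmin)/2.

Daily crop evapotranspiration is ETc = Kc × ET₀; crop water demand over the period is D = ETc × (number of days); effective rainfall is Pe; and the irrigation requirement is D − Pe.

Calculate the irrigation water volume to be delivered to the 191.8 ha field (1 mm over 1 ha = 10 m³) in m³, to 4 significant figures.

210400 m³

Tmean = (24.4 + 10.7)/2 = 17.55 °C
0.408 Ra = 0.408 × 31.6 = 12.8928 mm/d equivalent
ET₀ = 0.0023 × 12.8928 × (17.55 + 17.8) × √13.7 = 0.0023 × 12.8928 × 35.35 × 3.7014 = 3.8800 mm/d
ETc = Kc × ET₀ = 1.16 × 3.8800 = 4.5008 mm/d
Crop demand D = ETc × 31 d = 4.5008 × 31 = 139.525 mm
Pe = 0.72 × 41.4 = 29.808 mm
D − Pe = 139.525 − 29.808 = 109.717 mm
Volume = 109.717 mm × 191.8 ha × 10 = 210437.2 m³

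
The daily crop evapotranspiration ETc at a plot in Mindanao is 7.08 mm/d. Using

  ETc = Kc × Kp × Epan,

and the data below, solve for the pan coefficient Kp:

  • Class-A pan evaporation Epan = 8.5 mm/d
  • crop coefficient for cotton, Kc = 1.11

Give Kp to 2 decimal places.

0.75

ETc = Kc × Kp × Epan  ⇒  Kp = ETc / (Kc × Epan)
Kp = 7.08 / (1.11 × 8.5) = 7.08 / 9.435 = 0.7504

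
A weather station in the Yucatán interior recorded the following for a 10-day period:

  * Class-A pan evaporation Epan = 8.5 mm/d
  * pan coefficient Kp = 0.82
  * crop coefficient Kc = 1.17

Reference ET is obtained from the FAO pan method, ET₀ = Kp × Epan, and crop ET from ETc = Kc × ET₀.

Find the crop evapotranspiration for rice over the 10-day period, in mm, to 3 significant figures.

81.5 mm

ET₀ = 0.82 × 8.5 = 6.9700 mm/d
ETc = Kc × ET₀ = 1.17 × 6.9700 = 8.1549 mm/d
Over 10 days: 8.1549 × 10 = 81.549 mm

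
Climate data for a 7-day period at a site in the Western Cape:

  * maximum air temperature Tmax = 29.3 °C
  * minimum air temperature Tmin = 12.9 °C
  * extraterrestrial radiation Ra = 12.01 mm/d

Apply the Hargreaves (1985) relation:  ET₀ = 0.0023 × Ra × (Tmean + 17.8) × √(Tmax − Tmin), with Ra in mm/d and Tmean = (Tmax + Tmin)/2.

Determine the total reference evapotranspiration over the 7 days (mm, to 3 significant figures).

Tmean = (29.3 + 12.9)/2 = 21.10 °C
ET₀ = 0.0023 × 12.01 × (21.10 + 17.8) × √16.4 = 0.0023 × 12.01 × 38.90 × 4.0497 = 4.3515 mm/d
Over 7 days: 4.3515 × 7 = 30.461 mm

30.5 mm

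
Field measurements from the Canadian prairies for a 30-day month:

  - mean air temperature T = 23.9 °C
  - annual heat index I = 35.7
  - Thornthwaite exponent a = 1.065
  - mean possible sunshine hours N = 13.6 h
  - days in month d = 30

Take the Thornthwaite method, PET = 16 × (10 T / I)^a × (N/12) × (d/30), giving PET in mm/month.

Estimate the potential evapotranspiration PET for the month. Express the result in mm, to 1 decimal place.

137.4 mm

10T/I = 10 × 23.9 / 35.7 = 6.6947
(10T/I)^a = 6.6947^1.065 = 7.5754
Uncorrected PET = 16 × 7.5754 = 121.206 mm
Correction = (N/12)(d/30) = (13.6/12)(30/30) = 1.1333
PET = 121.206 × 1.1333 = 137.363 mm/month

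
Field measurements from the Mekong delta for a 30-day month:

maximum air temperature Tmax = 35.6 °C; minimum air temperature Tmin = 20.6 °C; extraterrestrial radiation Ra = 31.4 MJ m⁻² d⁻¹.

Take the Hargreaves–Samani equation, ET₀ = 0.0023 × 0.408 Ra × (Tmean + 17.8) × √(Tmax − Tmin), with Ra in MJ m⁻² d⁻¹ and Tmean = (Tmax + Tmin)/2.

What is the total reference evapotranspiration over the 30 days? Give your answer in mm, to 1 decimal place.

Tmean = (35.6 + 20.6)/2 = 28.10 °C
0.408 Ra = 0.408 × 31.4 = 12.8112 mm/d equivalent
ET₀ = 0.0023 × 12.8112 × (28.10 + 17.8) × √15.0 = 0.0023 × 12.8112 × 45.90 × 3.8730 = 5.2381 mm/d
Over 30 days: 5.2381 × 30 = 157.143 mm

157.1 mm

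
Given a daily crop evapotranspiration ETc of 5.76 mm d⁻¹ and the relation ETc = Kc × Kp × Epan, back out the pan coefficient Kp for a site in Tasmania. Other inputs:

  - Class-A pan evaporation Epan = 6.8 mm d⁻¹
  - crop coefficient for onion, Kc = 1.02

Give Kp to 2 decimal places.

ETc = Kc × Kp × Epan  ⇒  Kp = ETc / (Kc × Epan)
Kp = 5.76 / (1.02 × 6.8) = 5.76 / 6.936 = 0.8304

0.83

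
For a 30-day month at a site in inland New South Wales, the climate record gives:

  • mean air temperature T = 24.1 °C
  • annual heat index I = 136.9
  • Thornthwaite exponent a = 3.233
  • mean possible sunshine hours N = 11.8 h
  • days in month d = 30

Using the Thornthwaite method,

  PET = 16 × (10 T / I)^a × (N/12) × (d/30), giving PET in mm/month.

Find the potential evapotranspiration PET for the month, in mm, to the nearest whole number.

98 mm

10T/I = 10 × 24.1 / 136.9 = 1.7604
(10T/I)^a = 1.7604^3.233 = 6.2239
Uncorrected PET = 16 × 6.2239 = 99.582 mm
Correction = (N/12)(d/30) = (11.8/12)(30/30) = 0.9833
PET = 99.582 × 0.9833 = 97.919 mm/month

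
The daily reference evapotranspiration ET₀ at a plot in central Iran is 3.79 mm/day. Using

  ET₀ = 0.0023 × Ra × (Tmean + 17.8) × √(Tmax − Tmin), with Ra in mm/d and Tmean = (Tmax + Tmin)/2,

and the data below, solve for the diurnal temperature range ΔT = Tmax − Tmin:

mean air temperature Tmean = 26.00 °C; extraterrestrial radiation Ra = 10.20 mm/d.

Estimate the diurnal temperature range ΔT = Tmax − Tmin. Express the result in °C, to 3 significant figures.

13.6 °C

√ΔT = ET₀ / [0.0023 × Ra × (Tmean+17.8)] = 3.79 / (0.0023 × 10.20 × 43.80) = 3.6884
ΔT = 3.6884² = 13.604 °C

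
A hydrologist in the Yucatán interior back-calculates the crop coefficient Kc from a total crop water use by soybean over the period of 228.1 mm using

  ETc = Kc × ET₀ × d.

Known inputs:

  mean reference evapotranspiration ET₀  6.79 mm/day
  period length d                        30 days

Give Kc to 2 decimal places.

ETc = Kc × ET₀ × d  ⇒  Kc = ETc / (ET₀ × d)
Kc = 228.1 / (6.79 × 30) = 228.1 / 203.70 = 1.1198

1.12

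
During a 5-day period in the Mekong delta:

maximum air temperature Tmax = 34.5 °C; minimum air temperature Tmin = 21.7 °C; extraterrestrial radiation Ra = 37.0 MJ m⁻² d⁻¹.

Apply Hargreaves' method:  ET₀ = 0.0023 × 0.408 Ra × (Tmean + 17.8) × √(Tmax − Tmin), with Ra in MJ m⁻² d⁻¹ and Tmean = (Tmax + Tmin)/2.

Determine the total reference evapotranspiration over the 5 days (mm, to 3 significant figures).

Tmean = (34.5 + 21.7)/2 = 28.10 °C
0.408 Ra = 0.408 × 37.0 = 15.0960 mm/d equivalent
ET₀ = 0.0023 × 15.0960 × (28.10 + 17.8) × √12.8 = 0.0023 × 15.0960 × 45.90 × 3.5777 = 5.7017 mm/d
Over 5 days: 5.7017 × 5 = 28.509 mm

28.5 mm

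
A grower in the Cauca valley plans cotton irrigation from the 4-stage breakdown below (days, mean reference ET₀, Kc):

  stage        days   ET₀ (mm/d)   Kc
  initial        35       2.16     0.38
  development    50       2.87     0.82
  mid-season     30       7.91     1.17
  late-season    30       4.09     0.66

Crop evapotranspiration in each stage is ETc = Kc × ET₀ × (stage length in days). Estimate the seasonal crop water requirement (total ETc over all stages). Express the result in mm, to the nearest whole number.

505 mm

initial: 0.38 × 2.16 × 35 = 28.73 mm
development: 0.82 × 2.87 × 50 = 117.67 mm
mid-season: 1.17 × 7.91 × 30 = 277.64 mm
late-season: 0.66 × 4.09 × 30 = 80.98 mm
Seasonal total = 505.02 mm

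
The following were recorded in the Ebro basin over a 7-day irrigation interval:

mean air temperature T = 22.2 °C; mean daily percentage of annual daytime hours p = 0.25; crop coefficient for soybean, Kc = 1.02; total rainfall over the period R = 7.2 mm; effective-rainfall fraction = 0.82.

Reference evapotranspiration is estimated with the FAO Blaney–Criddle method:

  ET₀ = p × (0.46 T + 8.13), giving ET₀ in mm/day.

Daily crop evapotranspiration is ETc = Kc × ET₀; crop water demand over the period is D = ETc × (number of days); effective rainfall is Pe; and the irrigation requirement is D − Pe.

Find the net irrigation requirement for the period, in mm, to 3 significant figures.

ET₀ = 0.25 × (0.46 × 22.2 + 8.13) = 0.25 × 18.342 = 4.5855 mm/d
ETc = Kc × ET₀ = 1.02 × 4.5855 = 4.6772 mm/d
Crop demand D = ETc × 7 d = 4.6772 × 7 = 32.740 mm
Pe = 0.82 × 7.2 = 5.904 mm
D − Pe = 32.740 − 5.904 = 26.836 mm

26.8 mm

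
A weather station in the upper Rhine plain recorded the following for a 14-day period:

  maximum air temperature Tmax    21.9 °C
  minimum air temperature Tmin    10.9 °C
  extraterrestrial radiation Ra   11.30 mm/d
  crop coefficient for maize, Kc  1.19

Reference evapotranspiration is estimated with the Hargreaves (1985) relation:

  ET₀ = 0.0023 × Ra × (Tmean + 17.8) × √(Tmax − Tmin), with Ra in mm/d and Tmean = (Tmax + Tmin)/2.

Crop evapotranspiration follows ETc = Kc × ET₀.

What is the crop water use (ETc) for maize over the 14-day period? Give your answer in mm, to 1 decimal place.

Tmean = (21.9 + 10.9)/2 = 16.40 °C
ET₀ = 0.0023 × 11.30 × (16.40 + 17.8) × √11.0 = 0.0023 × 11.30 × 34.20 × 3.3166 = 2.9480 mm/d
ETc = Kc × ET₀ = 1.19 × 2.9480 = 3.5081 mm/d
Over 14 days: 3.5081 × 14 = 49.113 mm

49.1 mm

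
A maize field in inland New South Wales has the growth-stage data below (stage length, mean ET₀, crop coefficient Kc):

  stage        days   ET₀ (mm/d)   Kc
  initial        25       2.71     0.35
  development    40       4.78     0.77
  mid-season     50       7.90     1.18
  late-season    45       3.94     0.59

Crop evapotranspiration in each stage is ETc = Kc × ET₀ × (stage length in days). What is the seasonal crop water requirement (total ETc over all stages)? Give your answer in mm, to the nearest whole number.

742 mm

initial: 0.35 × 2.71 × 25 = 23.71 mm
development: 0.77 × 4.78 × 40 = 147.22 mm
mid-season: 1.18 × 7.90 × 50 = 466.10 mm
late-season: 0.59 × 3.94 × 45 = 104.61 mm
Seasonal total = 741.64 mm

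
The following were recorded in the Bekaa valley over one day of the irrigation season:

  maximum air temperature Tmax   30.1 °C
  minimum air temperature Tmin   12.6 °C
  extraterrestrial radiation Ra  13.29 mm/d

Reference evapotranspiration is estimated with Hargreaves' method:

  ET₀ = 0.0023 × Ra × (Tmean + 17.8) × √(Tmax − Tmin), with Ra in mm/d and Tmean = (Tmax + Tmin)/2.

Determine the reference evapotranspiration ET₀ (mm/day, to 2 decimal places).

5.01 mm/day

Tmean = (30.1 + 12.6)/2 = 21.35 °C
ET₀ = 0.0023 × 13.29 × (21.35 + 17.8) × √17.5 = 0.0023 × 13.29 × 39.15 × 4.1833 = 5.0061 mm/d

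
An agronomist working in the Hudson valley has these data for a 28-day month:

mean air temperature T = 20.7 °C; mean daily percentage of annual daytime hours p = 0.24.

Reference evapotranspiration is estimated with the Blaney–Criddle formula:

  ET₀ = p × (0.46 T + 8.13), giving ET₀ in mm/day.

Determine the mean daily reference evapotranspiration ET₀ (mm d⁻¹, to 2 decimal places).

4.24 mm d⁻¹

ET₀ = 0.24 × (0.46 × 20.7 + 8.13) = 0.24 × 17.652 = 4.2365 mm/d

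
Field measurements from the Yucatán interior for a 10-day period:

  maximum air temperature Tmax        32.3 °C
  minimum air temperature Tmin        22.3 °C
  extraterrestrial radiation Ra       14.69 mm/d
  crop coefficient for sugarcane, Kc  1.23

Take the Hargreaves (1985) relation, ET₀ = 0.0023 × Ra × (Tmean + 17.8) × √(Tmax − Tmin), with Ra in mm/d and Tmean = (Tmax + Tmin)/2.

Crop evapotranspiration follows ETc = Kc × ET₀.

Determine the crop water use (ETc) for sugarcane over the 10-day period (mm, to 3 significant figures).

Tmean = (32.3 + 22.3)/2 = 27.30 °C
ET₀ = 0.0023 × 14.69 × (27.30 + 17.8) × √10.0 = 0.0023 × 14.69 × 45.10 × 3.1623 = 4.8187 mm/d
ETc = Kc × ET₀ = 1.23 × 4.8187 = 5.9270 mm/d
Over 10 days: 5.9270 × 10 = 59.270 mm

59.3 mm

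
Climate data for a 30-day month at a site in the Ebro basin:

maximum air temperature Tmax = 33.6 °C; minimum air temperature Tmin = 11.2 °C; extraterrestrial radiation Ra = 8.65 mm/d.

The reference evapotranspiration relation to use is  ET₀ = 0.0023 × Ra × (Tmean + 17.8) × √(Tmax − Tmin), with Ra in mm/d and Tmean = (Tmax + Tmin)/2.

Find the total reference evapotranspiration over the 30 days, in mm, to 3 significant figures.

114 mm

Tmean = (33.6 + 11.2)/2 = 22.40 °C
ET₀ = 0.0023 × 8.65 × (22.40 + 17.8) × √22.4 = 0.0023 × 8.65 × 40.20 × 4.7329 = 3.7853 mm/d
Over 30 days: 3.7853 × 30 = 113.559 mm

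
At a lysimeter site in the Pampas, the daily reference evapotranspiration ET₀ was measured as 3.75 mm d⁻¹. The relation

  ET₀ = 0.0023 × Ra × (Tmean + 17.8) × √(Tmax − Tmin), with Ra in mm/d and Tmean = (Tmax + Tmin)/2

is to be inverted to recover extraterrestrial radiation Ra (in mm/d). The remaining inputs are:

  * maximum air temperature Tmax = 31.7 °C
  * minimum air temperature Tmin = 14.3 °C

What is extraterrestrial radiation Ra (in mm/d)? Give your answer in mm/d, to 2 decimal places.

9.58 mm/d

Tmean = 23.00 °C; √ΔT = 4.1713
Ra = ET₀ / [0.0023 × (Tmean+17.8) × √ΔT] = 3.75 / (0.0023 × 40.80 × 4.1713) = 9.580 mm/d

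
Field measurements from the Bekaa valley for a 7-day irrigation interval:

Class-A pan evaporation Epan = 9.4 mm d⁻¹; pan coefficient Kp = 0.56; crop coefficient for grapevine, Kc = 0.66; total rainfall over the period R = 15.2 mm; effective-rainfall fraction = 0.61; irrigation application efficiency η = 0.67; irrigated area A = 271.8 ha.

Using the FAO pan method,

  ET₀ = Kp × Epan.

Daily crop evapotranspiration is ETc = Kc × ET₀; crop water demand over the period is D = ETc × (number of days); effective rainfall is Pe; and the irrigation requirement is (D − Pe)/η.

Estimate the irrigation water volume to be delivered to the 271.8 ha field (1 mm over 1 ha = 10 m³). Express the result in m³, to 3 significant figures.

61000 m³

ET₀ = 0.56 × 9.4 = 5.2640 mm/d
ETc = Kc × ET₀ = 0.66 × 5.2640 = 3.4742 mm/d
Crop demand D = ETc × 7 d = 3.4742 × 7 = 24.319 mm
Pe = 0.61 × 15.2 = 9.272 mm
D − Pe = 24.319 − 9.272 = 15.047 mm
Gross irrigation = 15.047 / 0.67 = 22.458 mm
Volume = 22.458 mm × 271.8 ha × 10 = 61040.8 m³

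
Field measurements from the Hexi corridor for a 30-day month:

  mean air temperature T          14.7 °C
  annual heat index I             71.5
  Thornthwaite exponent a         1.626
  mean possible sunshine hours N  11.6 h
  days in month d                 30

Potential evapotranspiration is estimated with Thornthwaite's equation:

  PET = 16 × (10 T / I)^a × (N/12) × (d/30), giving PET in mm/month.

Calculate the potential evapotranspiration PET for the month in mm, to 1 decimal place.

10T/I = 10 × 14.7 / 71.5 = 2.0559
(10T/I)^a = 2.0559^1.626 = 3.2281
Uncorrected PET = 16 × 3.2281 = 51.650 mm
Correction = (N/12)(d/30) = (11.6/12)(30/30) = 0.9667
PET = 51.650 × 0.9667 = 49.930 mm/month

49.9 mm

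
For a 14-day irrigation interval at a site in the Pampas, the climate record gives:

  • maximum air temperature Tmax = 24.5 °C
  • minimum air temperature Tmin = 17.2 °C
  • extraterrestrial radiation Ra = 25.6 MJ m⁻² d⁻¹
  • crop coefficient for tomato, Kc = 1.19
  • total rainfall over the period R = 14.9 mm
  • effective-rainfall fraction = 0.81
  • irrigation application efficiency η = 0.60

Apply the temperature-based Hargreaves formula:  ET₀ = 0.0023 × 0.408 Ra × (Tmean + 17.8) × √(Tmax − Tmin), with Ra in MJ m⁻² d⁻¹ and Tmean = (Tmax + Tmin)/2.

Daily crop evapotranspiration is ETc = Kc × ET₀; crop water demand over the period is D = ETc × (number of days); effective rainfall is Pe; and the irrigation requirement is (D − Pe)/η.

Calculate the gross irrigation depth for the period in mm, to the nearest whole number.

Tmean = (24.5 + 17.2)/2 = 20.85 °C
0.408 Ra = 0.408 × 25.6 = 10.4448 mm/d equivalent
ET₀ = 0.0023 × 10.4448 × (20.85 + 17.8) × √7.3 = 0.0023 × 10.4448 × 38.65 × 2.7019 = 2.5087 mm/d
ETc = Kc × ET₀ = 1.19 × 2.5087 = 2.9854 mm/d
Crop demand D = ETc × 14 d = 2.9854 × 14 = 41.796 mm
Pe = 0.81 × 14.9 = 12.069 mm
D − Pe = 41.796 − 12.069 = 29.727 mm
Gross irrigation = 29.727 / 0.60 = 49.545 mm

50 mm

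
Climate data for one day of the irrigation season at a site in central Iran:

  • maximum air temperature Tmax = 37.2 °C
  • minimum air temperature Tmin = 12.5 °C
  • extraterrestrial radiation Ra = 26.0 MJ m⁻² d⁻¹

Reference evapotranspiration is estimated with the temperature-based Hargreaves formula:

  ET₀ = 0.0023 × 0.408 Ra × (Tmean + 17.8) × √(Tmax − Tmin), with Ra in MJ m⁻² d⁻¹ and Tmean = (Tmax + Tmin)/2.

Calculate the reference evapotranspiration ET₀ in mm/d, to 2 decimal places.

Tmean = (37.2 + 12.5)/2 = 24.85 °C
0.408 Ra = 0.408 × 26.0 = 10.6080 mm/d equivalent
ET₀ = 0.0023 × 10.6080 × (24.85 + 17.8) × √24.7 = 0.0023 × 10.6080 × 42.65 × 4.9699 = 5.1716 mm/d

5.17 mm/d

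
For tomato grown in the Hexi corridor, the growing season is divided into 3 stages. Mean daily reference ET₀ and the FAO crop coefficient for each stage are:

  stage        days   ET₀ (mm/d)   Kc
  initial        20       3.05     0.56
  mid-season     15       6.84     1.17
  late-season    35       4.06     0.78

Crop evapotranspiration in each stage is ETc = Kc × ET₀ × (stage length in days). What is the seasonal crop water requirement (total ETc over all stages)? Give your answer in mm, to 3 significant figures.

265 mm

initial: 0.56 × 3.05 × 20 = 34.16 mm
mid-season: 1.17 × 6.84 × 15 = 120.04 mm
late-season: 0.78 × 4.06 × 35 = 110.84 mm
Seasonal total = 265.04 mm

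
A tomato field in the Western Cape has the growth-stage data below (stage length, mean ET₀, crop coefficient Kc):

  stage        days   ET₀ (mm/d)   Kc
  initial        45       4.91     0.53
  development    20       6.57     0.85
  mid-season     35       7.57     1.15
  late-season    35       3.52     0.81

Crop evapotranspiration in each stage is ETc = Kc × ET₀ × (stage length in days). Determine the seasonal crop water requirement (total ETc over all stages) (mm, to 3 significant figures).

initial: 0.53 × 4.91 × 45 = 117.10 mm
development: 0.85 × 6.57 × 20 = 111.69 mm
mid-season: 1.15 × 7.57 × 35 = 304.69 mm
late-season: 0.81 × 3.52 × 35 = 99.79 mm
Seasonal total = 633.27 mm

633 mm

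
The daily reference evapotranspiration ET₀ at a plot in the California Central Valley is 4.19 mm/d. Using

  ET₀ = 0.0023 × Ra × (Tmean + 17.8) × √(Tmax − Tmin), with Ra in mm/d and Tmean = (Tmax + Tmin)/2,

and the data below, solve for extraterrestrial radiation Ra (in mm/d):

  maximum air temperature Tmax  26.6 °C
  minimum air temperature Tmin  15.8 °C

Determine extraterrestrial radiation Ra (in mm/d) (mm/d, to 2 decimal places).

14.21 mm/d

Tmean = 21.20 °C; √ΔT = 3.2863
Ra = ET₀ / [0.0023 × (Tmean+17.8) × √ΔT] = 4.19 / (0.0023 × 39.00 × 3.2863) = 14.214 mm/d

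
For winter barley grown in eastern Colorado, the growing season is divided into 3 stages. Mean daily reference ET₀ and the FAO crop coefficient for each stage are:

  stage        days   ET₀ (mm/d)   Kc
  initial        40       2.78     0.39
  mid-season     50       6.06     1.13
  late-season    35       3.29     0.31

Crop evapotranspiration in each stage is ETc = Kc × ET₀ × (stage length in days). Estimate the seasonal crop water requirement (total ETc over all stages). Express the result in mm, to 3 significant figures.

421 mm

initial: 0.39 × 2.78 × 40 = 43.37 mm
mid-season: 1.13 × 6.06 × 50 = 342.39 mm
late-season: 0.31 × 3.29 × 35 = 35.70 mm
Seasonal total = 421.46 mm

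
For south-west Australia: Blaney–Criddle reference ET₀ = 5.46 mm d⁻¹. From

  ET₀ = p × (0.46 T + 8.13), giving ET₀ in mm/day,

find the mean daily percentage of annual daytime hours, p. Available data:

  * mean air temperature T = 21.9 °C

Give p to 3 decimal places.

p = ET₀ / (0.46 T + 8.13) = 5.46 / (0.46 × 21.9 + 8.13) = 5.46 / 18.204 = 0.2999

0.300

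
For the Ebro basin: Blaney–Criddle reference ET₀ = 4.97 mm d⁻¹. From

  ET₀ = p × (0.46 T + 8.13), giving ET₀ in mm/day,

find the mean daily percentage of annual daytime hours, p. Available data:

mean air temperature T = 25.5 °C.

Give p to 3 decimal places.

p = ET₀ / (0.46 T + 8.13) = 4.97 / (0.46 × 25.5 + 8.13) = 4.97 / 19.860 = 0.2503

0.250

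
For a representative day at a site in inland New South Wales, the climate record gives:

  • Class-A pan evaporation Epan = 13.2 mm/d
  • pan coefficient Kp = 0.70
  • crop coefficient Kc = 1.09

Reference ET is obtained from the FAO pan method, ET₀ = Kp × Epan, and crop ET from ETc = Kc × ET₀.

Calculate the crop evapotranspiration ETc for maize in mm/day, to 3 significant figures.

ET₀ = 0.70 × 13.2 = 9.2400 mm/d
ETc = Kc × ET₀ = 1.09 × 9.2400 = 10.0716 mm/d

10.1 mm/day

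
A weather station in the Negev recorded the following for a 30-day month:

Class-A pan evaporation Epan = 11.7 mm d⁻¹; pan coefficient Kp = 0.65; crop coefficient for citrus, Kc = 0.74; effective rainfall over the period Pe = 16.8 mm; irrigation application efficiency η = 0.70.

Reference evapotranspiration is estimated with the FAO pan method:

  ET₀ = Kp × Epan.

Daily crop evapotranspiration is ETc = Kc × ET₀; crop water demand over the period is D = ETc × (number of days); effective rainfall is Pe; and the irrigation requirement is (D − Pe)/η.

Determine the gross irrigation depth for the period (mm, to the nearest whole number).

217 mm

ET₀ = 0.65 × 11.7 = 7.6050 mm/d
ETc = Kc × ET₀ = 0.74 × 7.6050 = 5.6277 mm/d
Crop demand D = ETc × 30 d = 5.6277 × 30 = 168.831 mm
D − Pe = 168.831 − 16.8 = 152.031 mm
Gross irrigation = 152.031 / 0.70 = 217.187 mm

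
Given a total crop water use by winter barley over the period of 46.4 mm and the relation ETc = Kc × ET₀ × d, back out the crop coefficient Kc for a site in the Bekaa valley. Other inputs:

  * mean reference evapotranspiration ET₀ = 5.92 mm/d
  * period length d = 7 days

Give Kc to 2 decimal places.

ETc = Kc × ET₀ × d  ⇒  Kc = ETc / (ET₀ × d)
Kc = 46.4 / (5.92 × 7) = 46.4 / 41.44 = 1.1197

1.12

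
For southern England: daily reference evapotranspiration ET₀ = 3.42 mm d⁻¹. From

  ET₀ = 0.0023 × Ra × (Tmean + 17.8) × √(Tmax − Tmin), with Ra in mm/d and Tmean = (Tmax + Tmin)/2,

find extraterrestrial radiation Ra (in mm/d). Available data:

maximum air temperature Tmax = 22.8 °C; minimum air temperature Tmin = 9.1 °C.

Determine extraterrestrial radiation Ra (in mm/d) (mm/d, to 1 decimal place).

Tmean = 15.95 °C; √ΔT = 3.7014
Ra = ET₀ / [0.0023 × (Tmean+17.8) × √ΔT] = 3.42 / (0.0023 × 33.75 × 3.7014) = 11.903 mm/d

11.9 mm/d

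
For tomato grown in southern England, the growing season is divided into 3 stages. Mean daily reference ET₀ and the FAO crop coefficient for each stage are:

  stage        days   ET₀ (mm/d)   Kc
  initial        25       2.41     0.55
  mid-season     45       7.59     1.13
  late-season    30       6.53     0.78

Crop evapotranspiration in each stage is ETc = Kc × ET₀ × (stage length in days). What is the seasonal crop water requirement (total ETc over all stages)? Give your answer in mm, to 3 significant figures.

572 mm

initial: 0.55 × 2.41 × 25 = 33.14 mm
mid-season: 1.13 × 7.59 × 45 = 385.95 mm
late-season: 0.78 × 6.53 × 30 = 152.80 mm
Seasonal total = 571.89 mm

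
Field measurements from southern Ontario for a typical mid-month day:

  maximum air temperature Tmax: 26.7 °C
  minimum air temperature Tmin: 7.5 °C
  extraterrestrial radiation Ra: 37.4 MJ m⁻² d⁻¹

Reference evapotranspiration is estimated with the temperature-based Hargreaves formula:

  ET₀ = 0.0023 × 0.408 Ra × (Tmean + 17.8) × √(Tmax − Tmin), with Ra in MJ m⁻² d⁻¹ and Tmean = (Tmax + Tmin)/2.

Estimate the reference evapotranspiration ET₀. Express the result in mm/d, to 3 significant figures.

5.37 mm/d

Tmean = (26.7 + 7.5)/2 = 17.10 °C
0.408 Ra = 0.408 × 37.4 = 15.2592 mm/d equivalent
ET₀ = 0.0023 × 15.2592 × (17.10 + 17.8) × √19.2 = 0.0023 × 15.2592 × 34.90 × 4.3818 = 5.3671 mm/d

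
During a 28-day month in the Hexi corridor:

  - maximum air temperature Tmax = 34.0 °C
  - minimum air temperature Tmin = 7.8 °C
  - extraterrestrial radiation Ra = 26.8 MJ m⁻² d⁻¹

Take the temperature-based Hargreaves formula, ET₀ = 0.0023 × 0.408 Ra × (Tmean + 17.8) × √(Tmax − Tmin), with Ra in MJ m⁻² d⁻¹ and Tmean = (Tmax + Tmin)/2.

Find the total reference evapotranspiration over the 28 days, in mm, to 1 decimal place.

Tmean = (34.0 + 7.8)/2 = 20.90 °C
0.408 Ra = 0.408 × 26.8 = 10.9344 mm/d equivalent
ET₀ = 0.0023 × 10.9344 × (20.90 + 17.8) × √26.2 = 0.0023 × 10.9344 × 38.70 × 5.1186 = 4.9818 mm/d
Over 28 days: 4.9818 × 28 = 139.490 mm

139.5 mm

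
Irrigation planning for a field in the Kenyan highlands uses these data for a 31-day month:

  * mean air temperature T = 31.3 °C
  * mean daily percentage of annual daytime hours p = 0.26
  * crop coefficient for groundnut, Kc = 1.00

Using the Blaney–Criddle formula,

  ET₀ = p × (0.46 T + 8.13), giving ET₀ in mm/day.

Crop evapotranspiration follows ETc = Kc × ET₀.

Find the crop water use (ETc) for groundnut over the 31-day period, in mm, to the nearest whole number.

182 mm

ET₀ = 0.26 × (0.46 × 31.3 + 8.13) = 0.26 × 22.528 = 5.8573 mm/d
ETc = Kc × ET₀ = 1.00 × 5.8573 = 5.8573 mm/d
Over 31 days: 5.8573 × 31 = 181.576 mm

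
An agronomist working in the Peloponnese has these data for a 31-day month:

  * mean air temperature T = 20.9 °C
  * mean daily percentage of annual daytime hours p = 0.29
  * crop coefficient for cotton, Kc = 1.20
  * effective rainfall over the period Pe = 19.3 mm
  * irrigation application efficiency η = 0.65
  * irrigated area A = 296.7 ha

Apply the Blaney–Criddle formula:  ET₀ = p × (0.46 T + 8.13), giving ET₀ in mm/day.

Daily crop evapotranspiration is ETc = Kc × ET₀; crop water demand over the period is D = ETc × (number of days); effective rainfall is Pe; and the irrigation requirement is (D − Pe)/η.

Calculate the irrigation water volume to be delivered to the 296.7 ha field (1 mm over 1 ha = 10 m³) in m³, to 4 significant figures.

ET₀ = 0.29 × (0.46 × 20.9 + 8.13) = 0.29 × 17.744 = 5.1458 mm/d
ETc = Kc × ET₀ = 1.20 × 5.1458 = 6.1750 mm/d
Crop demand D = ETc × 31 d = 6.1750 × 31 = 191.425 mm
D − Pe = 191.425 − 19.3 = 172.125 mm
Gross irrigation = 172.125 / 0.65 = 264.808 mm
Volume = 264.808 mm × 296.7 ha × 10 = 785685.3 m³

785700 m³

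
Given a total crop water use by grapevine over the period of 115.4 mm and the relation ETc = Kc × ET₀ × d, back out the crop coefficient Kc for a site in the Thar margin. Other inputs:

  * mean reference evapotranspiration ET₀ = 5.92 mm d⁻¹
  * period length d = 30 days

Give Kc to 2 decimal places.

0.65

ETc = Kc × ET₀ × d  ⇒  Kc = ETc / (ET₀ × d)
Kc = 115.4 / (5.92 × 30) = 115.4 / 177.60 = 0.6498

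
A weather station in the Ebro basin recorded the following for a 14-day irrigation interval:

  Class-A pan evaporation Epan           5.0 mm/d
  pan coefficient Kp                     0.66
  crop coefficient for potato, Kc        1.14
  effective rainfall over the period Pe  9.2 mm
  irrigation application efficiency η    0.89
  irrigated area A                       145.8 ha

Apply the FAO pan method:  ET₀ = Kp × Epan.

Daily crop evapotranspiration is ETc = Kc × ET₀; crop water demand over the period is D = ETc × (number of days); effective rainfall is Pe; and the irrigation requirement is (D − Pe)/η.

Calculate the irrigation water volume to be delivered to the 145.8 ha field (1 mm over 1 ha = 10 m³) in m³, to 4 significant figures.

71210 m³

ET₀ = 0.66 × 5.0 = 3.3000 mm/d
ETc = Kc × ET₀ = 1.14 × 3.3000 = 3.7620 mm/d
Crop demand D = ETc × 14 d = 3.7620 × 14 = 52.668 mm
D − Pe = 52.668 − 9.2 = 43.468 mm
Gross irrigation = 43.468 / 0.89 = 48.840 mm
Volume = 48.840 mm × 145.8 ha × 10 = 71208.7 m³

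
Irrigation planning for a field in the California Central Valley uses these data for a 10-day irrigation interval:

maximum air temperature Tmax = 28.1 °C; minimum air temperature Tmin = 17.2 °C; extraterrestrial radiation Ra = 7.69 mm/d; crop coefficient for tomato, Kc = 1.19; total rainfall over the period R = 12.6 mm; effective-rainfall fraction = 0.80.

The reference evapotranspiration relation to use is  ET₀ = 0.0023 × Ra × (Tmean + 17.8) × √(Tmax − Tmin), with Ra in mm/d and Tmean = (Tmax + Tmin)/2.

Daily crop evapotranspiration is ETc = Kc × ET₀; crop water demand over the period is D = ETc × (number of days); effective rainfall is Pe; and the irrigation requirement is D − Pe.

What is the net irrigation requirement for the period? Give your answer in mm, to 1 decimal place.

18.0 mm

Tmean = (28.1 + 17.2)/2 = 22.65 °C
ET₀ = 0.0023 × 7.69 × (22.65 + 17.8) × √10.9 = 0.0023 × 7.69 × 40.45 × 3.3015 = 2.3620 mm/d
ETc = Kc × ET₀ = 1.19 × 2.3620 = 2.8108 mm/d
Crop demand D = ETc × 10 d = 2.8108 × 10 = 28.108 mm
Pe = 0.80 × 12.6 = 10.080 mm
D − Pe = 28.108 − 10.080 = 18.028 mm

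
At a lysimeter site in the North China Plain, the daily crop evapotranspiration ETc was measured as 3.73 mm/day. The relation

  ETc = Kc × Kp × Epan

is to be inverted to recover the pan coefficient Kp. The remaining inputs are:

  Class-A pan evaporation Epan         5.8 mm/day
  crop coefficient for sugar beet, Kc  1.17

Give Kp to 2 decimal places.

0.55

ETc = Kc × Kp × Epan  ⇒  Kp = ETc / (Kc × Epan)
Kp = 3.73 / (1.17 × 5.8) = 3.73 / 6.786 = 0.5497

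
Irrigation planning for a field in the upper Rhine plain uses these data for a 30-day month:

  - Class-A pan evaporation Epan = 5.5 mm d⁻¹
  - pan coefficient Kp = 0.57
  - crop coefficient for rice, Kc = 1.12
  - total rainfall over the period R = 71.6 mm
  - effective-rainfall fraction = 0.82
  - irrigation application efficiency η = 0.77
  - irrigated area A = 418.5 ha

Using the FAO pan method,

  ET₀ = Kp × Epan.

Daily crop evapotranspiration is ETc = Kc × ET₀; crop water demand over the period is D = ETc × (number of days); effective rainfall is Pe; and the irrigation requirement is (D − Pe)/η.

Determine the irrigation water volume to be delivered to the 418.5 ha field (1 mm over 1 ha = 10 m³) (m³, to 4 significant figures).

253400 m³

ET₀ = 0.57 × 5.5 = 3.1350 mm/d
ETc = Kc × ET₀ = 1.12 × 3.1350 = 3.5112 mm/d
Crop demand D = ETc × 30 d = 3.5112 × 30 = 105.336 mm
Pe = 0.82 × 71.6 = 58.712 mm
D − Pe = 105.336 − 58.712 = 46.624 mm
Gross irrigation = 46.624 / 0.77 = 60.551 mm
Volume = 60.551 mm × 418.5 ha × 10 = 253405.9 m³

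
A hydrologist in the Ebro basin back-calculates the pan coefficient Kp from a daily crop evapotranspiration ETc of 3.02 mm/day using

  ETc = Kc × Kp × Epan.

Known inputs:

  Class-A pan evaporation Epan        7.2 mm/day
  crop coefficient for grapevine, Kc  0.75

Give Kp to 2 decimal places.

0.56

ETc = Kc × Kp × Epan  ⇒  Kp = ETc / (Kc × Epan)
Kp = 3.02 / (0.75 × 7.2) = 3.02 / 5.400 = 0.5593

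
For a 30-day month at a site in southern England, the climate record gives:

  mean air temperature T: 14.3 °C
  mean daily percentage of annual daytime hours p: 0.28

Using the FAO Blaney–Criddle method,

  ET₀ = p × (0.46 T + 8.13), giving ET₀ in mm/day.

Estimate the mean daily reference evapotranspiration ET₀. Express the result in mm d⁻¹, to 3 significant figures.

ET₀ = 0.28 × (0.46 × 14.3 + 8.13) = 0.28 × 14.708 = 4.1182 mm/d

4.12 mm d⁻¹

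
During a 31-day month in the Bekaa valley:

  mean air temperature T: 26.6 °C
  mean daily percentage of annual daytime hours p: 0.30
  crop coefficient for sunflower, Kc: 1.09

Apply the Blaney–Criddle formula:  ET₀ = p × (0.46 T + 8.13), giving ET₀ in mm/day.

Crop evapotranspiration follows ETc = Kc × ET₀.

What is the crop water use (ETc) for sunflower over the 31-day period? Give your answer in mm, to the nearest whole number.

206 mm

ET₀ = 0.30 × (0.46 × 26.6 + 8.13) = 0.30 × 20.366 = 6.1098 mm/d
ETc = Kc × ET₀ = 1.09 × 6.1098 = 6.6597 mm/d
Over 31 days: 6.6597 × 31 = 206.451 mm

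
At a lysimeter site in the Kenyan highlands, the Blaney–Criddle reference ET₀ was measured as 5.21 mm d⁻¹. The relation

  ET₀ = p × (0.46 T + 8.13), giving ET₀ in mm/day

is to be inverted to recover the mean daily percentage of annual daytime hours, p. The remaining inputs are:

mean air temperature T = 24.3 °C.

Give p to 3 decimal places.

p = ET₀ / (0.46 T + 8.13) = 5.21 / (0.46 × 24.3 + 8.13) = 5.21 / 19.308 = 0.2698

0.270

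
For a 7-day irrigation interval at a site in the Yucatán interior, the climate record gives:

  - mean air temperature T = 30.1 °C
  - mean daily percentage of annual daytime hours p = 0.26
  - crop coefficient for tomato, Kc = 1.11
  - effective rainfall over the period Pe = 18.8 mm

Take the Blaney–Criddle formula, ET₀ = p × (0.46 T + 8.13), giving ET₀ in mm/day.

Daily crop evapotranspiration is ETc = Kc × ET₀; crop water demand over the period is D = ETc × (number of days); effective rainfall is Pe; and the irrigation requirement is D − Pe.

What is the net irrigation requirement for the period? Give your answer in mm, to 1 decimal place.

25.6 mm

ET₀ = 0.26 × (0.46 × 30.1 + 8.13) = 0.26 × 21.976 = 5.7138 mm/d
ETc = Kc × ET₀ = 1.11 × 5.7138 = 6.3423 mm/d
Crop demand D = ETc × 7 d = 6.3423 × 7 = 44.396 mm
D − Pe = 44.396 − 18.8 = 25.596 mm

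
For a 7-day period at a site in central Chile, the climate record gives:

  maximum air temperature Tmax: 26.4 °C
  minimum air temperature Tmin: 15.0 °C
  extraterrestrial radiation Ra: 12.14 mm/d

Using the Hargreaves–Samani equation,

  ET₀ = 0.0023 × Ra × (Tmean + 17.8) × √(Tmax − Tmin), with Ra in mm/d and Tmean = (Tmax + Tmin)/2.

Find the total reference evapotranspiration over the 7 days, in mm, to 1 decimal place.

Tmean = (26.4 + 15.0)/2 = 20.70 °C
ET₀ = 0.0023 × 12.14 × (20.70 + 17.8) × √11.4 = 0.0023 × 12.14 × 38.50 × 3.3764 = 3.6296 mm/d
Over 7 days: 3.6296 × 7 = 25.407 mm

25.4 mm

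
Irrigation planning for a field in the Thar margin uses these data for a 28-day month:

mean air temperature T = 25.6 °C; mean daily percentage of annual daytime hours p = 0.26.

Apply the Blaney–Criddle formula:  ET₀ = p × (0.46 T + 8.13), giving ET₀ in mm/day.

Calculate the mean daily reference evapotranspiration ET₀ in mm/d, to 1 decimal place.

5.2 mm/d

ET₀ = 0.26 × (0.46 × 25.6 + 8.13) = 0.26 × 19.906 = 5.1756 mm/d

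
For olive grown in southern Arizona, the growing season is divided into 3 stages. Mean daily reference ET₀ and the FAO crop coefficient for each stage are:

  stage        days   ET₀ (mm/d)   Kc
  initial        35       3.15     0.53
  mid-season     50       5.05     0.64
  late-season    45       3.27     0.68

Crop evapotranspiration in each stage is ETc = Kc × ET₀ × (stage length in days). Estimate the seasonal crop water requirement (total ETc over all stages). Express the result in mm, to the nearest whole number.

320 mm

initial: 0.53 × 3.15 × 35 = 58.43 mm
mid-season: 0.64 × 5.05 × 50 = 161.60 mm
late-season: 0.68 × 3.27 × 45 = 100.06 mm
Seasonal total = 320.09 mm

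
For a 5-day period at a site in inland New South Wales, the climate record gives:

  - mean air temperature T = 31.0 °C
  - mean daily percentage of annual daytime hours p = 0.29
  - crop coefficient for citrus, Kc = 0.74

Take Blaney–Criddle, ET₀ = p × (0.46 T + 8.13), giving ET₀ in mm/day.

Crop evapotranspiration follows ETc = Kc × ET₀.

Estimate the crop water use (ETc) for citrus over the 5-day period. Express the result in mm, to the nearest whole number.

ET₀ = 0.29 × (0.46 × 31.0 + 8.13) = 0.29 × 22.390 = 6.4931 mm/d
ETc = Kc × ET₀ = 0.74 × 6.4931 = 4.8049 mm/d
Over 5 days: 4.8049 × 5 = 24.025 mm

24 mm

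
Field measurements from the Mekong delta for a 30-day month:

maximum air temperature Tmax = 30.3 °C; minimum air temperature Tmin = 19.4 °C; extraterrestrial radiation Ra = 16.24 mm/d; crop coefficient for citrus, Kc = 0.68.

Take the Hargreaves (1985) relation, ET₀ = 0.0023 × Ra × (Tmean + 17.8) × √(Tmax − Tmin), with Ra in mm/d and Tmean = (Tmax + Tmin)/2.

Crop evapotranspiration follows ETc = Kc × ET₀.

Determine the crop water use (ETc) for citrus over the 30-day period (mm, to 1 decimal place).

Tmean = (30.3 + 19.4)/2 = 24.85 °C
ET₀ = 0.0023 × 16.24 × (24.85 + 17.8) × √10.9 = 0.0023 × 16.24 × 42.65 × 3.3015 = 5.2595 mm/d
ETc = Kc × ET₀ = 0.68 × 5.2595 = 3.5765 mm/d
Over 30 days: 3.5765 × 30 = 107.295 mm

107.3 mm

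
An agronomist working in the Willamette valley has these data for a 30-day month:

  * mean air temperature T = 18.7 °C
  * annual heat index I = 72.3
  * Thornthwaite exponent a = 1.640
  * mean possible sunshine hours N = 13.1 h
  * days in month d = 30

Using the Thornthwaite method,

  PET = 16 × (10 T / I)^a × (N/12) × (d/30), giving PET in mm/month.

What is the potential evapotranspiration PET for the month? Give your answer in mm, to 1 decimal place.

10T/I = 10 × 18.7 / 72.3 = 2.5864
(10T/I)^a = 2.5864^1.640 = 4.7514
Uncorrected PET = 16 × 4.7514 = 76.022 mm
Correction = (N/12)(d/30) = (13.1/12)(30/30) = 1.0917
PET = 76.022 × 1.0917 = 82.993 mm/month

83.0 mm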